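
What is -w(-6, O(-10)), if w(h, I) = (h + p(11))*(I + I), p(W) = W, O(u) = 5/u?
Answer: 5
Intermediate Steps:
w(h, I) = 2*I*(11 + h) (w(h, I) = (h + 11)*(I + I) = (11 + h)*(2*I) = 2*I*(11 + h))
-w(-6, O(-10)) = -2*5/(-10)*(11 - 6) = -2*5*(-⅒)*5 = -2*(-1)*5/2 = -1*(-5) = 5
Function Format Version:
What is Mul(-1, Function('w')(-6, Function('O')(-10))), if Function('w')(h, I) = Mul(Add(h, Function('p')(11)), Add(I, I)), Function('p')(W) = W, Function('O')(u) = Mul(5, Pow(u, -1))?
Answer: 5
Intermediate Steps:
Function('w')(h, I) = Mul(2, I, Add(11, h)) (Function('w')(h, I) = Mul(Add(h, 11), Add(I, I)) = Mul(Add(11, h), Mul(2, I)) = Mul(2, I, Add(11, h)))
Mul(-1, Function('w')(-6, Function('O')(-10))) = Mul(-1, Mul(2, Mul(5, Pow(-10, -1)), Add(11, -6))) = Mul(-1, Mul(2, Mul(5, Rational(-1, 10)), 5)) = Mul(-1, Mul(2, Rational(-1, 2), 5)) = Mul(-1, -5) = 5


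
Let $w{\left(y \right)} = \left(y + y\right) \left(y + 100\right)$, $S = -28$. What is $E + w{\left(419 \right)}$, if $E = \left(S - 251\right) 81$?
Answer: $412323$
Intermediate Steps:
$w{\left(y \right)} = 2 y \left(100 + y\right)$
$E = -22599$ ($E = \left(-28 - 251\right) 81 = \left(-279\right) 81 = -22599$)
$E + w{\left(419 \right)} = -22599 + 2 \cdot 419 \left(100 + 419\right) = -22599 + 2 \cdot 419 \cdot 519 = -22599 + 434922 = 412323$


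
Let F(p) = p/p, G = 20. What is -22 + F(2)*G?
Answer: -2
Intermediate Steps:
F(p) = 1
-22 + F(2)*G = -22 + 1*20 = -22 + 20 = -2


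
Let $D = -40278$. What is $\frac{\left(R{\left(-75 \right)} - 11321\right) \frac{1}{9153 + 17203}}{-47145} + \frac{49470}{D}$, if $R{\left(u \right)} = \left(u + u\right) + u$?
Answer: $- \frac{731769792043}{595804460790} \approx -1.2282$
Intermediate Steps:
$R{\left(u \right)} = 3 u$ ($R{\left(u \right)} = 2 u + u = 3 u$)
$\frac{\left(R{\left(-75 \right)} - 11321\right) \frac{1}{9153 + 17203}}{-47145} + \frac{49470}{D} = \frac{\left(3 \left(-75\right) - 11321\right) \frac{1}{9153 + 17203}}{-47145} + \frac{49470}{-40278} = \frac{-225 - 11321}{26356} \left(- \frac{1}{47145}\right) + 49470 \left(- \frac{1}{40278}\right) = \left(-11546\right) \frac{1}{26356} \left(- \frac{1}{47145}\right) - \frac{8245}{6713} = \left(- \frac{5773}{13178}\right) \left(- \frac{1}{47145}\right) - \frac{8245}{6713} = \frac{5773}{621276810} - \frac{8245}{6713} = - \frac{731769792043}{595804460790}$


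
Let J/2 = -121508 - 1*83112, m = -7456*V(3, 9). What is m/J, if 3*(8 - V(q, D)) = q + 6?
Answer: 932/10231 ≈ 0.091096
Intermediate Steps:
V(q, D) = 6 - q/3 (V(q, D) = 8 - (q + 6)/3 = 8 - (6 + q)/3 = 8 + (-2 - q/3) = 6 - q/3)
m = -37280 (m = -7456*(6 - ⅓*3) = -7456*(6 - 1) = -7456*5 = -37280)
J = -409240 (J = 2*(-121508 - 1*83112) = 2*(-121508 - 83112) = 2*(-204620) = -409240)
m/J = -37280/(-409240) = -37280*(-1/409240) = 932/10231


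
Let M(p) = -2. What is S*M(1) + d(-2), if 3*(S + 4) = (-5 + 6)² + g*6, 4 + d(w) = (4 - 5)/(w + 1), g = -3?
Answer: 49/3 ≈ 16.333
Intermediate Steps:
d(w) = -4 - 1/(1 + w) (d(w) = -4 + (4 - 5)/(w + 1) = -4 - 1/(1 + w))
S = -29/3 (S = -4 + ((-5 + 6)² - 3*6)/3 = -4 + (1² - 18)/3 = -4 + (1 - 18)/3 = -4 + (⅓)*(-17) = -4 - 17/3 = -29/3 ≈ -9.6667)
S*M(1) + d(-2) = -29/3*(-2) + (-5 - 4*(-2))/(1 - 2) = 58/3 + (-5 + 8)/(-1) = 58/3 - 1*3 = 58/3 - 3 = 49/3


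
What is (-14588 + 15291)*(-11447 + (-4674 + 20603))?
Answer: 3150846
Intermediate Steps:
(-14588 + 15291)*(-11447 + (-4674 + 20603)) = 703*(-11447 + 15929) = 703*4482 = 3150846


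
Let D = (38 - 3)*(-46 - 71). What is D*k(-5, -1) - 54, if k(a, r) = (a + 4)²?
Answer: -4149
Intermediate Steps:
k(a, r) = (4 + a)²
D = -4095 (D = 35*(-117) = -4095)
D*k(-5, -1) - 54 = -4095*(4 - 5)² - 54 = -4095*(-1)² - 54 = -4095*1 - 54 = -4095 - 54 = -4149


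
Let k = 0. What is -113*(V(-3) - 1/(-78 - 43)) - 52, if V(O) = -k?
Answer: -6405/121 ≈ -52.934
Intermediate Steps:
V(O) = 0 (V(O) = -1*0 = 0)
-113*(V(-3) - 1/(-78 - 43)) - 52 = -113*(0 - 1/(-78 - 43)) - 52 = -113*(0 - 1/(-121)) - 52 = -113*(0 - 1*(-1/121)) - 52 = -113*(0 + 1/121) - 52 = -113*1/121 - 52 = -113/121 - 52 = -6405/121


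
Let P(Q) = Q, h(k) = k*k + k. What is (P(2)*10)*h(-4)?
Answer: 240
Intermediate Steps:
h(k) = k + k² (h(k) = k² + k = k + k²)
(P(2)*10)*h(-4) = (2*10)*(-4*(1 - 4)) = 20*(-4*(-3)) = 20*12 = 240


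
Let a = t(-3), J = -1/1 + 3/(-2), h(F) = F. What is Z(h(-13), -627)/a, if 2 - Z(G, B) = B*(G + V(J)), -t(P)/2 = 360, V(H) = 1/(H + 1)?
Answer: 8567/720 ≈ 11.899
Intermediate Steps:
J = -5/2 (J = -1*1 + 3*(-½) = -1 - 3/2 = -5/2 ≈ -2.5000)
V(H) = 1/(1 + H)
t(P) = -720 (t(P) = -2*360 = -720)
Z(G, B) = 2 - B*(-⅔ + G) (Z(G, B) = 2 - B*(G + 1/(1 - 5/2)) = 2 - B*(G + 1/(-3/2)) = 2 - B*(G - ⅔) = 2 - B*(-⅔ + G))
a = -720
Z(h(-13), -627)/a = (2 + (⅔)*(-627) - 1*(-627)*(-13))/(-720) = (2 - 418 - 8151)*(-1/720) = -8567*(-1/720) = 8567/720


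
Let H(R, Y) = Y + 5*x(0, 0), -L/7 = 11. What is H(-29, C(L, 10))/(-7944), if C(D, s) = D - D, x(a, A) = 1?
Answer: -5/7944 ≈ -0.00062941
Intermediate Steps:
L = -77 (L = -7*11 = -77)
C(D, s) = 0
H(R, Y) = 5 + Y (H(R, Y) = Y + 5*1 = Y + 5 = 5 + Y)
H(-29, C(L, 10))/(-7944) = (5 + 0)/(-7944) = 5*(-1/7944) = -5/7944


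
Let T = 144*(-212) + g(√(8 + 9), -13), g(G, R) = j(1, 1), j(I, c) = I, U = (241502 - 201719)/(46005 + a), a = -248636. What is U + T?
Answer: -6185756320/202631 ≈ -30527.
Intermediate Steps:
U = -39783/202631 (U = (241502 - 201719)/(46005 - 248636) = 39783/(-202631) = 39783*(-1/202631) = -39783/202631 ≈ -0.19633)
g(G, R) = 1
T = -30527 (T = 144*(-212) + 1 = -30528 + 1 = -30527)
U + T = -39783/202631 - 30527 = -6185756320/202631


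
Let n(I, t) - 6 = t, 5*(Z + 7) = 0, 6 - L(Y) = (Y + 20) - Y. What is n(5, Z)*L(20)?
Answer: 14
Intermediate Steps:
L(Y) = -14 (L(Y) = 6 - ((Y + 20) - Y) = 6 - ((20 + Y) - Y) = 6 - 1*20 = 6 - 20 = -14)
Z = -7 (Z = -7 + (1/5)*0 = -7 + 0 = -7)
n(I, t) = 6 + t
n(5, Z)*L(20) = (6 - 7)*(-14) = -1*(-14) = 14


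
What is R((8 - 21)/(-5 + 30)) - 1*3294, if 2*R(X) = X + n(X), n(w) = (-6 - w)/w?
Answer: -1068922/325 ≈ -3289.0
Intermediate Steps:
n(w) = (-6 - w)/w
R(X) = X/2 + (-6 - X)/(2*X) (R(X) = (X + (-6 - X)/X)/2 = X/2 + (-6 - X)/(2*X))
R((8 - 21)/(-5 + 30)) - 1*3294 = (-6 + ((8 - 21)/(-5 + 30))**2 - (8 - 21)/(-5 + 30))/(2*(((8 - 21)/(-5 + 30)))) - 1*3294 = (-6 + (-13/25)**2 - (-13)/25)/(2*((-13/25))) - 3294 = (-6 + (-13*1/25)**2 - (-13)/25)/(2*((-13*1/25))) - 3294 = (-6 + (-13/25)**2 - 1*(-13/25))/(2*(-13/25)) - 3294 = (1/2)*(-25/13)*(-6 + 169/625 + 13/25) - 3294 = (1/2)*(-25/13)*(-3256/625) - 3294 = 1628/325 - 3294 = -1068922/325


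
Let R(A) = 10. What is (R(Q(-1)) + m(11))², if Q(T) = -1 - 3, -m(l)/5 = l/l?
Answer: 25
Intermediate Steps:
m(l) = -5 (m(l) = -5*l/l = -5*1 = -5)
Q(T) = -4
(R(Q(-1)) + m(11))² = (10 - 5)² = 5² = 25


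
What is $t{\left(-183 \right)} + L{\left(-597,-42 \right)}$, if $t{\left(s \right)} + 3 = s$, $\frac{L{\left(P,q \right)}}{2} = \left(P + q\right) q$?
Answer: $53490$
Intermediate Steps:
$L{\left(P,q \right)} = 2 q \left(P + q\right)$ ($L{\left(P,q \right)} = 2 \left(P + q\right) q = 2 q \left(P + q\right)$)
$t{\left(s \right)} = -3 + s$
$t{\left(-183 \right)} + L{\left(-597,-42 \right)} = \left(-3 - 183\right) + 2 \left(-42\right) \left(-597 - 42\right) = -186 + 2 \left(-42\right) \left(-639\right) = -186 + 53676 = 53490$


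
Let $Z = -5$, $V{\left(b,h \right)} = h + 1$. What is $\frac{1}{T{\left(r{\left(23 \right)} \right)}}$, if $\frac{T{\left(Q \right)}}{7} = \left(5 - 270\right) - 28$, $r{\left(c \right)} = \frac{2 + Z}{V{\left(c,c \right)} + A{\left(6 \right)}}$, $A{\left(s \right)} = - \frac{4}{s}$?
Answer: $- \frac{1}{2051} \approx -0.00048757$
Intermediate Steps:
$V{\left(b,h \right)} = 1 + h$
$r{\left(c \right)} = - \frac{3}{\frac{1}{3} + c}$ ($r{\left(c \right)} = \frac{2 - 5}{\left(1 + c\right) - \frac{4}{6}} = - \frac{3}{\left(1 + c\right) - \frac{2}{3}} = - \frac{3}{\frac{1}{3} + c}$)
$T{\left(Q \right)} = -2051$ ($T{\left(Q \right)} = 7 \left(\left(5 - 270\right) - 28\right) = 7 \left(-265 - 28\right) = 7 \left(-293\right) = -2051$)
$\frac{1}{T{\left(r{\left(23 \right)} \right)}} = \frac{1}{-2051} = - \frac{1}{2051}$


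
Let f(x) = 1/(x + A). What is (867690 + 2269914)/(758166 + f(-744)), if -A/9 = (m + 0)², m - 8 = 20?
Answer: 24473311200/5913694799 ≈ 4.1384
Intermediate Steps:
m = 28 (m = 8 + 20 = 28)
A = -7056 (A = -9*(28 + 0)² = -9*28² = -9*784 = -7056)
f(x) = 1/(-7056 + x) (f(x) = 1/(x - 7056) = 1/(-7056 + x))
(867690 + 2269914)/(758166 + f(-744)) = (867690 + 2269914)/(758166 + 1/(-7056 - 744)) = 3137604/(758166 + 1/(-7800)) = 3137604/(758166 - 1/7800) = 3137604/(5913694799/7800) = 3137604*(7800/5913694799) = 24473311200/5913694799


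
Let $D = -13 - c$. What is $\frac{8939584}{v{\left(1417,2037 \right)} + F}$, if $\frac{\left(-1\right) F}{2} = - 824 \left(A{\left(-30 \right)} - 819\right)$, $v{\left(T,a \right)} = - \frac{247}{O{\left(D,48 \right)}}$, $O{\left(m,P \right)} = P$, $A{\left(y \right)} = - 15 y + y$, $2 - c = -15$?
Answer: $- \frac{429100032}{31562743} \approx -13.595$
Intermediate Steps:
$c = 17$ ($c = 2 - -15 = 2 + 15 = 17$)
$A{\left(y \right)} = - 14 y$
$D = -30$ ($D = -13 - 17 = -30$)
$v{\left(T,a \right)} = - \frac{247}{48}$
$F = -657552$ ($F = - 2 \left(- 824 \left(\left(-14\right) \left(-30\right) - 819\right)\right) = - 2 \left(- 824 \left(420 - 819\right)\right) = - 2 \left(\left(-824\right) \left(-399\right)\right) = \left(-2\right) 328776 = -657552$)
$\frac{8939584}{v{\left(1417,2037 \right)} + F} = \frac{8939584}{- \frac{247}{48} - 657552} = \frac{8939584}{- \frac{31562743}{48}} = 8939584 \left(- \frac{48}{31562743}\right) = - \frac{429100032}{31562743}$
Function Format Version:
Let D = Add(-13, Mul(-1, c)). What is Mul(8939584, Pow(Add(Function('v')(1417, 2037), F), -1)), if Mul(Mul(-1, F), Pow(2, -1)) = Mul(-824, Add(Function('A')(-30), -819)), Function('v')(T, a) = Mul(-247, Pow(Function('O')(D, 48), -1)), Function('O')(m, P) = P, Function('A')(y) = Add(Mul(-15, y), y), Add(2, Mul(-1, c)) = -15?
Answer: Rational(-429100032, 31562743) ≈ -13.595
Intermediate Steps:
c = 17 (c = Add(2, Mul(-1, -15)) = Add(2, 15) = 17)
Function('A')(y) = Mul(-14, y)
D = -30 (D = Add(-13, Mul(-1, 17)) = Add(-13, -17) = -30)
Function('v')(T, a) = Rational(-247, 48) (Function('v')(T, a) = Mul(-247, Pow(48, -1)) = Mul(-247, Rational(1, 48)) = Rational(-247, 48))
F = -657552 (F = Mul(-2, Mul(-824, Add(Mul(-14, -30), -819))) = Mul(-2, Mul(-824, Add(420, -819))) = Mul(-2, Mul(-824, -399)) = Mul(-2, 328776) = -657552)
Mul(8939584, Pow(Add(Function('v')(1417, 2037), F), -1)) = Mul(8939584, Pow(Add(Rational(-247, 48), -657552), -1)) = Mul(8939584, Pow(Rational(-31562743, 48), -1)) = Mul(8939584, Rational(-48, 31562743)) = Rational(-429100032, 31562743)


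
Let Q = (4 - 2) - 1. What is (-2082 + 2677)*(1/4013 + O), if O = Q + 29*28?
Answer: 1941229150/4013 ≈ 4.8374e+5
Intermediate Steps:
Q = 1 (Q = 2 - 1 = 1)
O = 813 (O = 1 + 29*28 = 1 + 812 = 813)
(-2082 + 2677)*(1/4013 + O) = (-2082 + 2677)*(1/4013 + 813) = 595*(1/4013 + 813) = 595*(3262570/4013) = 1941229150/4013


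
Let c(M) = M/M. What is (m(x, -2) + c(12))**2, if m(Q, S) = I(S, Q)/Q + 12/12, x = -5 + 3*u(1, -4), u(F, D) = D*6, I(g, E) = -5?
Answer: 25281/5929 ≈ 4.2640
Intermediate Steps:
c(M) = 1
u(F, D) = 6*D
x = -77 (x = -5 + 3*(6*(-4)) = -5 + 3*(-24) = -5 - 72 = -77)
m(Q, S) = 1 - 5/Q (m(Q, S) = -5/Q + 12/12 = -5/Q + 12*(1/12) = -5/Q + 1 = 1 - 5/Q)
(m(x, -2) + c(12))**2 = ((-5 - 77)/(-77) + 1)**2 = (-1/77*(-82) + 1)**2 = (82/77 + 1)**2 = (159/77)**2 = 25281/5929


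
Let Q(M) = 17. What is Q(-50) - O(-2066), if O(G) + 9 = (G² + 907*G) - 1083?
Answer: -2393385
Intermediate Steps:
O(G) = -1092 + G² + 907*G (O(G) = -9 + ((G² + 907*G) - 1083) = -9 + (-1083 + G² + 907*G) = -1092 + G² + 907*G)
Q(-50) - O(-2066) = 17 - (-1092 + (-2066)² + 907*(-2066)) = 17 - (-1092 + 4268356 - 1873862) = 17 - 1*2393402 = 17 - 2393402 = -2393385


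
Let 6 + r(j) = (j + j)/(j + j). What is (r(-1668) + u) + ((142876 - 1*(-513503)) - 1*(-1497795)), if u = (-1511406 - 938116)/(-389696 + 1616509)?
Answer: 2642760083875/1226813 ≈ 2.1542e+6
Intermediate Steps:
r(j) = -5 (r(j) = -6 + (j + j)/(j + j) = -6 + (2*j)/((2*j)) = -6 + (2*j)*(1/(2*j)) = -6 + 1 = -5)
u = -2449522/1226813 ≈ -1.9967
(r(-1668) + u) + ((142876 - 1*(-513503)) - 1*(-1497795)) = (-5 - 2449522/1226813) + ((142876 - 1*(-513503)) - 1*(-1497795)) = -8583587/1226813 + ((142876 + 513503) + 1497795) = -8583587/1226813 + (656379 + 1497795) = -8583587/1226813 + 2154174 = 2642760083875/1226813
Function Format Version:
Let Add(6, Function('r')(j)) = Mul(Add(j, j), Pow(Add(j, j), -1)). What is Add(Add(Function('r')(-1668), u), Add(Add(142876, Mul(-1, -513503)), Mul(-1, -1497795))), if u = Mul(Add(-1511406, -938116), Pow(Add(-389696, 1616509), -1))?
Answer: Rational(2642760083875, 1226813) ≈ 2.1542e+6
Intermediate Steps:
Function('r')(j) = -5 (Function('r')(j) = Add(-6, Mul(Add(j, j), Pow(Add(j, j), -1))) = Add(-6, Mul(Mul(2, j), Pow(Mul(2, j), -1))) = Add(-6, Mul(Mul(2, j), Mul(Rational(1, 2), Pow(j, -1)))) = Add(-6, 1) = -5)
u = Rational(-2449522, 1226813) (u = Mul(-2449522, Pow(1226813, -1)) = Mul(-2449522, Rational(1, 1226813)) = Rational(-2449522, 1226813) ≈ -1.9967)
Add(Add(Function('r')(-1668), u), Add(Add(142876, Mul(-1, -513503)), Mul(-1, -1497795))) = Add(Add(-5, Rational(-2449522, 1226813)), Add(Add(142876, Mul(-1, -513503)), Mul(-1, -1497795))) = Add(Rational(-8583587, 1226813), Add(Add(142876, 513503), 1497795)) = Add(Rational(-8583587, 1226813), Add(656379, 1497795)) = Add(Rational(-8583587, 1226813), 2154174) = Rational(2642760083875, 1226813)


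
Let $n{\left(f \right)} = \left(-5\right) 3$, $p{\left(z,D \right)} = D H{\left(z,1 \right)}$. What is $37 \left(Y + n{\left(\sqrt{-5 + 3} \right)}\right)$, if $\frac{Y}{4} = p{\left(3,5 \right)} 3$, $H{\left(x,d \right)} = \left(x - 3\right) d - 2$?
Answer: $-4995$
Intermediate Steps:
$H{\left(x,d \right)} = -2 + d \left(-3 + x\right)$ ($H{\left(x,d \right)} = \left(x - 3\right) d - 2 = \left(-3 + x\right) d - 2 = d \left(-3 + x\right) - 2 = -2 + d \left(-3 + x\right)$)
$p{\left(z,D \right)} = D \left(-5 + z\right)$ ($p{\left(z,D \right)} = D \left(-2 - 3 + 1 z\right) = D \left(-2 - 3 + z\right) = D \left(-5 + z\right)$)
$Y = -120$ ($Y = 4 \cdot 5 \left(-5 + 3\right) 3 = 4 \cdot 5 \left(-2\right) 3 = 4 \left(\left(-10\right) 3\right) = 4 \left(-30\right) = -120$)
$n{\left(f \right)} = -15$
$37 \left(Y + n{\left(\sqrt{-5 + 3} \right)}\right) = 37 \left(-120 - 15\right) = 37 \left(-135\right) = -4995$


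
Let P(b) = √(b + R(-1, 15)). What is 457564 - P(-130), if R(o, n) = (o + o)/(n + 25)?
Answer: 457564 - 51*I*√5/10 ≈ 4.5756e+5 - 11.404*I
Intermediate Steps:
R(o, n) = 2*o/(25 + n) (R(o, n) = (2*o)/(25 + n) = 2*o/(25 + n))
P(b) = √(-1/20 + b) (P(b) = √(b + 2*(-1)/(25 + 15)) = √(b + 2*(-1)/40) = √(b + 2*(-1)*(1/40)) = √(b - 1/20) = √(-1/20 + b))
457564 - P(-130) = 457564 - √(-5 + 100*(-130))/10 = 457564 - √(-5 - 13000)/10 = 457564 - √(-13005)/10 = 457564 - 51*I*√5/10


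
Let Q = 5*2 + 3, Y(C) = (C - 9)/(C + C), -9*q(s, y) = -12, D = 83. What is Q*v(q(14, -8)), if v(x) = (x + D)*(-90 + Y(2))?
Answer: -1207063/12 ≈ -1.0059e+5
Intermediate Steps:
q(s, y) = 4/3 (q(s, y) = -1/9*(-12) = 4/3)
Y(C) = (-9 + C)/(2*C) (Y(C) = (-9 + C)/((2*C)) = (-9 + C)*(1/(2*C)) = (-9 + C)/(2*C))
v(x) = -30461/4 - 367*x/4 (v(x) = (x + 83)*(-90 + (1/2)*(-9 + 2)/2) = (83 + x)*(-90 + (1/2)*(1/2)*(-7)) = (83 + x)*(-90 - 7/4) = (83 + x)*(-367/4) = -30461/4 - 367*x/4)
Q = 13 (Q = 10 + 3 = 13)
Q*v(q(14, -8)) = 13*(-30461/4 - 367/4*4/3) = 13*(-30461/4 - 367/3) = 13*(-92851/12) = -1207063/12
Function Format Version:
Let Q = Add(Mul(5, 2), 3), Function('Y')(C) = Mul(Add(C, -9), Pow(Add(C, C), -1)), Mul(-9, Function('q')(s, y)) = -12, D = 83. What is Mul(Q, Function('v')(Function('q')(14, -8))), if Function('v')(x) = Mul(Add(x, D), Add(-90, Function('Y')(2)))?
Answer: Rational(-1207063, 12) ≈ -1.0059e+5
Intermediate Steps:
Function('q')(s, y) = Rational(4, 3) (Function('q')(s, y) = Mul(Rational(-1, 9), -12) = Rational(4, 3))
Function('Y')(C) = Mul(Rational(1, 2), Pow(C, -1), Add(-9, C)) (Function('Y')(C) = Mul(Add(-9, C), Pow(Mul(2, C), -1)) = Mul(Add(-9, C), Mul(Rational(1, 2), Pow(C, -1))) = Mul(Rational(1, 2), Pow(C, -1), Add(-9, C)))
Function('v')(x) = Add(Rational(-30461, 4), Mul(Rational(-367, 4), x)) (Function('v')(x) = Mul(Add(x, 83), Add(-90, Mul(Rational(1, 2), Pow(2, -1), Add(-9, 2)))) = Mul(Add(83, x), Add(-90, Mul(Rational(1, 2), Rational(1, 2), -7))) = Mul(Add(83, x), Add(-90, Rational(-7, 4))) = Mul(Add(83, x), Rational(-367, 4)) = Add(Rational(-30461, 4), Mul(Rational(-367, 4), x)))
Q = 13 (Q = Add(10, 3) = 13)
Mul(Q, Function('v')(Function('q')(14, -8))) = Mul(13, Add(Rational(-30461, 4), Mul(Rational(-367, 4), Rational(4, 3)))) = Mul(13, Add(Rational(-30461, 4), Rational(-367, 3))) = Mul(13, Rational(-92851, 12)) = Rational(-1207063, 12)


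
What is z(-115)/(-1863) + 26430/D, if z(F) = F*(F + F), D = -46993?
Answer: -56182780/3806433 ≈ -14.760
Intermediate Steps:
z(F) = 2*F² (z(F) = F*(2*F) = 2*F²)
z(-115)/(-1863) + 26430/D = (2*(-115)²)/(-1863) + 26430/(-46993) = (2*13225)*(-1/1863) + 26430*(-1/46993) = 26450*(-1/1863) - 26430/46993 = -1150/81 - 26430/46993 = -56182780/3806433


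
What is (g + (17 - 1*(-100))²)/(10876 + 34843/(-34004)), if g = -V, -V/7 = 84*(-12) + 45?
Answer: 236259792/369792661 ≈ 0.63890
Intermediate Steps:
V = 6741 (V = -7*(84*(-12) + 45) = -7*(-1008 + 45) = -7*(-963) = 6741)
g = -6741 (g = -1*6741 = -6741)
(g + (17 - 1*(-100))²)/(10876 + 34843/(-34004)) = (-6741 + (17 - 1*(-100))²)/(10876 + 34843/(-34004)) = (-6741 + (17 + 100)²)/(10876 + 34843*(-1/34004)) = (-6741 + 117²)/(10876 - 34843/34004) = (-6741 + 13689)/(369792661/34004) = 6948*(34004/369792661) = 236259792/369792661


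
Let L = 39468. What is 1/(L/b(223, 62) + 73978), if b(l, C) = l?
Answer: 223/16536562 ≈ 1.3485e-5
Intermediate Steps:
1/(L/b(223, 62) + 73978) = 1/(39468/223 + 73978) = 1/(16536562/223) = 223/16536562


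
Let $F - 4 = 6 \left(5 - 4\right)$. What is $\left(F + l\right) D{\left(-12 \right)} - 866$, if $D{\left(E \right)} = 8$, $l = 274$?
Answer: $1406$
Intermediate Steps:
$F = 10$ ($F = 4 + 6 \left(5 - 4\right) = 4 + 6 \cdot 1 = 4 + 6 = 10$)
$\left(F + l\right) D{\left(-12 \right)} - 866 = \left(10 + 274\right) 8 - 866 = 284 \cdot 8 - 866 = 2272 - 866 = 1406$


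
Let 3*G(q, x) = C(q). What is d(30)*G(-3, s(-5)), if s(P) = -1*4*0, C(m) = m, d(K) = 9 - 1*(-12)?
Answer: -21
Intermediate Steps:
d(K) = 21 (d(K) = 9 + 12 = 21)
s(P) = 0 (s(P) = -4*0 = 0)
G(q, x) = q/3
d(30)*G(-3, s(-5)) = 21*((⅓)*(-3)) = 21*(-1) = -21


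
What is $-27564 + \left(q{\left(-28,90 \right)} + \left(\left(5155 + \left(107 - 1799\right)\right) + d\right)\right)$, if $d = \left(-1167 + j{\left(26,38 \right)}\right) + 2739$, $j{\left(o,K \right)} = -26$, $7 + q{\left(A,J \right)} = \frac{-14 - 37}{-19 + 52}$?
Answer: $- \frac{248199}{11} \approx -22564.0$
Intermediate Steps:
$q{\left(A,J \right)} = - \frac{94}{11}$ ($q{\left(A,J \right)} = -7 + \frac{-14 - 37}{-19 + 52} = -7 - \frac{51}{33} = -7 - \frac{17}{11} = - \frac{94}{11}$)
$d = 1546$ ($d = \left(-1167 - 26\right) + 2739 = -1193 + 2739 = 1546$)
$-27564 + \left(q{\left(-28,90 \right)} + \left(\left(5155 + \left(107 - 1799\right)\right) + d\right)\right) = -27564 + \left(- \frac{94}{11} + \left(\left(5155 + \left(107 - 1799\right)\right) + 1546\right)\right) = -27564 + \left(- \frac{94}{11} + \left(\left(5155 - 1692\right) + 1546\right)\right) = -27564 + \left(- \frac{94}{11} + \left(3463 + 1546\right)\right) = -27564 + \left(- \frac{94}{11} + 5009\right) = -27564 + \frac{55005}{11} = - \frac{248199}{11}$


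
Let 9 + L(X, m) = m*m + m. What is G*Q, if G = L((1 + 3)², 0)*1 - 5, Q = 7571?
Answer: -105994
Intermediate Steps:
L(X, m) = -9 + m + m² (L(X, m) = -9 + (m*m + m) = -9 + (m² + m) = -9 + (m + m²) = -9 + m + m²)
G = -14 (G = (-9 + 0 + 0²)*1 - 5 = (-9 + 0 + 0)*1 - 5 = -9*1 - 5 = -9 - 5 = -14)
G*Q = -14*7571 = -105994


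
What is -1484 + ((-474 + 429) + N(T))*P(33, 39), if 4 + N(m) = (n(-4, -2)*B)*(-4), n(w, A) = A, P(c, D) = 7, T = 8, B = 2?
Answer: -1715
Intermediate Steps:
N(m) = 12 (N(m) = -4 - 2*2*(-4) = -4 - 4*(-4) = -4 + 16 = 12)
-1484 + ((-474 + 429) + N(T))*P(33, 39) = -1484 + ((-474 + 429) + 12)*7 = -1484 + (-45 + 12)*7 = -1484 - 33*7 = -1484 - 231 = -1715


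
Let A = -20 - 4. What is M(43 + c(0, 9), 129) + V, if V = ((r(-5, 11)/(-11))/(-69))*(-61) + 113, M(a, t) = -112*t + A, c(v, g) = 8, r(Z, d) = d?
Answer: -990832/69 ≈ -14360.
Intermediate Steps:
A = -24
M(a, t) = -24 - 112*t (M(a, t) = -112*t - 24 = -24 - 112*t)
V = 7736/69 (V = ((11/(-11))/(-69))*(-61) + 113 = ((11*(-1/11))*(-1/69))*(-61) + 113 = -1*(-1/69)*(-61) + 113 = (1/69)*(-61) + 113 = -61/69 + 113 = 7736/69 ≈ 112.12)
M(43 + c(0, 9), 129) + V = (-24 - 112*129) + 7736/69 = (-24 - 14448) + 7736/69 = -14472 + 7736/69 = -990832/69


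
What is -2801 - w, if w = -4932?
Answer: 2131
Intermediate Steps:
-2801 - w = -2801 - 1*(-4932) = -2801 + 4932 = 2131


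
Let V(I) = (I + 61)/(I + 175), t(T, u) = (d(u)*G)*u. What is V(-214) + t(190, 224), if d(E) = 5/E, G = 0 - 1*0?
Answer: 51/13 ≈ 3.9231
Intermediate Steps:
G = 0 (G = 0 + 0 = 0)
t(T, u) = 0 (t(T, u) = ((5/u)*0)*u = 0*u = 0)
V(I) = (61 + I)/(175 + I)
V(-214) + t(190, 224) = (61 - 214)/(175 - 214) + 0 = -153/(-39) + 0 = -1/39*(-153) + 0 = 51/13 + 0 = 51/13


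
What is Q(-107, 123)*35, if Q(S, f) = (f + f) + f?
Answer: 12915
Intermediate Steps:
Q(S, f) = 3*f (Q(S, f) = 2*f + f = 3*f)
Q(-107, 123)*35 = (3*123)*35 = 369*35 = 12915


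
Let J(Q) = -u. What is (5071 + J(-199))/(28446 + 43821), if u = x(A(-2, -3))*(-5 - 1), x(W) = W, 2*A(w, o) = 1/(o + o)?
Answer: 10141/144534 ≈ 0.070163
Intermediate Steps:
A(w, o) = 1/(4*o) (A(w, o) = 1/(2*(o + o)) = 1/(2*((2*o))) = (1/(2*o))/2 = 1/(4*o))
u = ½ (u = ((¼)/(-3))*(-5 - 1) = ((¼)*(-⅓))*(-6) = -1/12*(-6) = ½ ≈ 0.50000)
J(Q) = -½ (J(Q) = -1*½ = -½)
(5071 + J(-199))/(28446 + 43821) = (5071 - ½)/(28446 + 43821) = (10141/2)/72267 = (10141/2)*(1/72267) = 10141/144534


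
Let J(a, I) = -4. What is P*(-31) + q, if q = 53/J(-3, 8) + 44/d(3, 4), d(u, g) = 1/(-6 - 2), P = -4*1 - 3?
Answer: -593/4 ≈ -148.25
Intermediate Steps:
P = -7 (P = -4 - 3 = -7)
d(u, g) = -⅛ (d(u, g) = 1/(-8) = -⅛)
q = -1461/4 (q = 53/(-4) + 44/(-⅛) = 53*(-¼) + 44*(-8) = -53/4 - 352 = -1461/4 ≈ -365.25)
P*(-31) + q = -7*(-31) - 1461/4 = 217 - 1461/4 = -593/4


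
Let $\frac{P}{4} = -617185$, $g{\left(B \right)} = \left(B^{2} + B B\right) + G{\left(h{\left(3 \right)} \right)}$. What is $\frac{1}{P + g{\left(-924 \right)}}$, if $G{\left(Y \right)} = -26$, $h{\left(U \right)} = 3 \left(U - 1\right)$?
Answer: $- \frac{1}{761214} \approx -1.3137 \cdot 10^{-6}$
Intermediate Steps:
$h{\left(U \right)} = -3 + 3 U$ ($h{\left(U \right)} = 3 \left(-1 + U\right) = -3 + 3 U$)
$g{\left(B \right)} = -26 + 2 B^{2}$ ($g{\left(B \right)} = \left(B^{2} + B B\right) - 26 = \left(B^{2} + B^{2}\right) - 26 = 2 B^{2} - 26 = -26 + 2 B^{2}$)
$P = -2468740$ ($P = 4 \left(-617185\right) = -2468740$)
$\frac{1}{P + g{\left(-924 \right)}} = \frac{1}{-2468740 - \left(26 - 2 \left(-924\right)^{2}\right)} = \frac{1}{-2468740 + \left(-26 + 2 \cdot 853776\right)} = \frac{1}{-2468740 + \left(-26 + 1707552\right)} = \frac{1}{-2468740 + 1707526} = \frac{1}{-761214} = - \frac{1}{761214}$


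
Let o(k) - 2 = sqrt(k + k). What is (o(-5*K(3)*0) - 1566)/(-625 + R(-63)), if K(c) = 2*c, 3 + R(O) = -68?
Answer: 391/174 ≈ 2.2471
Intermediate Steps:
R(O) = -71 (R(O) = -3 - 68 = -71)
o(k) = 2 + sqrt(2)*sqrt(k) (o(k) = 2 + sqrt(k + k) = 2 + sqrt(2*k) = 2 + sqrt(2)*sqrt(k))
(o(-5*K(3)*0) - 1566)/(-625 + R(-63)) = ((2 + sqrt(2)*sqrt(-10*3*0)) - 1566)/(-625 - 71) = ((2 + sqrt(2)*sqrt(-5*6*0)) - 1566)/(-696) = ((2 + sqrt(2)*sqrt(-30*0)) - 1566)*(-1/696) = ((2 + sqrt(2)*sqrt(0)) - 1566)*(-1/696) = ((2 + sqrt(2)*0) - 1566)*(-1/696) = ((2 + 0) - 1566)*(-1/696) = (2 - 1566)*(-1/696) = -1564*(-1/696) = 391/174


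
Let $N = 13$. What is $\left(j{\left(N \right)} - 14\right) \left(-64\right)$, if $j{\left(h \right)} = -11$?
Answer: $1600$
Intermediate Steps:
$\left(j{\left(N \right)} - 14\right) \left(-64\right) = \left(-11 - 14\right) \left(-64\right) = \left(-25\right) \left(-64\right) = 1600$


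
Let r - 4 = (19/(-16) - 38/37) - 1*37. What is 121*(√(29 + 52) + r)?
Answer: -1877799/592 ≈ -3172.0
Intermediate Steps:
r = -20847/592 (r = 4 + ((19/(-16) - 38/37) - 1*37) = 4 + ((19*(-1/16) - 38*1/37) - 37) = 4 + ((-19/16 - 38/37) - 37) = 4 + (-1311/592 - 37) = 4 - 23215/592 = -20847/592 ≈ -35.215)
121*(√(29 + 52) + r) = 121*(√(29 + 52) - 20847/592) = 121*(√81 - 20847/592) = 121*(9 - 20847/592) = 121*(-15519/592) = -1877799/592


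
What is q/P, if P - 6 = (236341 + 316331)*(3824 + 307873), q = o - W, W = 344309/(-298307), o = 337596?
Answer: 14386799183/7341173518995390 ≈ 1.9597e-6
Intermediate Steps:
W = -344309/298307 (W = 344309*(-1/298307) = -344309/298307 ≈ -1.1542)
q = 100707594281/298307 (q = 337596 - 1*(-344309/298307) = 337596 + 344309/298307 = 100707594281/298307 ≈ 3.3760e+5)
P = 172266204390 (P = 6 + (236341 + 316331)*(3824 + 307873) = 6 + 552672*311697 = 6 + 172266204384 = 172266204390)
q/P = (100707594281/298307)/172266204390 = (100707594281/298307)*(1/172266204390) = 14386799183/7341173518995390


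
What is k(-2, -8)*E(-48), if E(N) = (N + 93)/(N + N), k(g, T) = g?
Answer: 15/16 ≈ 0.93750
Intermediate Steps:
E(N) = (93 + N)/(2*N) (E(N) = (93 + N)/((2*N)) = (93 + N)*(1/(2*N)) = (93 + N)/(2*N))
k(-2, -8)*E(-48) = -(93 - 48)/(-48) = -(-1)*45/48 = -2*(-15/32) = 15/16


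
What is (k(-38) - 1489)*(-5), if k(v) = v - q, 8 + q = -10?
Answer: 7545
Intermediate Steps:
q = -18 (q = -8 - 10 = -18)
k(v) = 18 + v (k(v) = v - 1*(-18) = v + 18 = 18 + v)
(k(-38) - 1489)*(-5) = ((18 - 38) - 1489)*(-5) = (-20 - 1489)*(-5) = -1509*(-5) = 7545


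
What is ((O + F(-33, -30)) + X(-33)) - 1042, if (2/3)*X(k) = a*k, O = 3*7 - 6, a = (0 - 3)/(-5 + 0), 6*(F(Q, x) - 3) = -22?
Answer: -31721/30 ≈ -1057.4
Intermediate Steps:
F(Q, x) = -2/3 (F(Q, x) = 3 + (1/6)*(-22) = 3 - 11/3 = -2/3)
a = 3/5 (a = -3/(-5) = -3*(-1/5) = 3/5 ≈ 0.60000)
O = 15 (O = 21 - 6 = 15)
X(k) = 9*k/10 (X(k) = 3*(3*k/5)/2 = 9*k/10)
((O + F(-33, -30)) + X(-33)) - 1042 = ((15 - 2/3) + (9/10)*(-33)) - 1042 = (43/3 - 297/10) - 1042 = -461/30 - 1042 = -31721/30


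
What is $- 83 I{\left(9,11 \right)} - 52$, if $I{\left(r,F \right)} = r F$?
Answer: $-8269$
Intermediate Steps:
$I{\left(r,F \right)} = F r$
$- 83 I{\left(9,11 \right)} - 52 = - 83 \cdot 11 \cdot 9 - 52 = \left(-83\right) 99 - 52 = -8217 - 52 = -8269$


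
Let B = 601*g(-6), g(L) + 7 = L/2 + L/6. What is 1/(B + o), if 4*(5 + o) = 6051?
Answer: -4/20413 ≈ -0.00019595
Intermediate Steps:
g(L) = -7 + 2*L/3 (g(L) = -7 + (L/2 + L/6) = -7 + 2*L/3)
o = 6031/4 (o = -5 + (¼)*6051 = -5 + 6051/4 = 6031/4 ≈ 1507.8)
B = -6611 (B = 601*(-7 + (⅔)*(-6)) = 601*(-7 - 4) = 601*(-11) = -6611)
1/(B + o) = 1/(-6611 + 6031/4) = 1/(-20413/4) = -4/20413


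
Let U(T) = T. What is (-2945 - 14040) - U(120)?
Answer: -17105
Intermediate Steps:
(-2945 - 14040) - U(120) = (-2945 - 14040) - 1*120 = -16985 - 120 = -17105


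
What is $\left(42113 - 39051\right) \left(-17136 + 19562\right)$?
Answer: $7428412$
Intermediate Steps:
$\left(42113 - 39051\right) \left(-17136 + 19562\right) = 3062 \cdot 2426 = 7428412$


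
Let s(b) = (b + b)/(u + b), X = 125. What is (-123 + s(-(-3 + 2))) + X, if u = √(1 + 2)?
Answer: 1 + √3 ≈ 2.7321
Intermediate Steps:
u = √3 ≈ 1.7320
s(b) = 2*b/(b + √3) (s(b) = (b + b)/(√3 + b) = (2*b)/(b + √3) = 2*b/(b + √3))
(-123 + s(-(-3 + 2))) + X = (-123 + 2*(-(-3 + 2))/(-(-3 + 2) + √3)) + 125 = (-123 + 2*(-1*(-1))/(-1*(-1) + √3)) + 125 = (-123 + 2*1/(1 + √3)) + 125 = (-123 + 2/(1 + √3)) + 125 = 2 + 2/(1 + √3)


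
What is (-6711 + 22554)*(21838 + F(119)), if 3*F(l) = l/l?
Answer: 345984715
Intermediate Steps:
F(l) = 1/3 (F(l) = (l/l)/3 = (1/3)*1 = 1/3)
(-6711 + 22554)*(21838 + F(119)) = (-6711 + 22554)*(21838 + 1/3) = 15843*(65515/3) = 345984715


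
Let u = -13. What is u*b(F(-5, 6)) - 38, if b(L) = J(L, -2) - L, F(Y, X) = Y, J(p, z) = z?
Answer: -77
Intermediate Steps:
b(L) = -2 - L
u*b(F(-5, 6)) - 38 = -13*(-2 - 1*(-5)) - 38 = -13*(-2 + 5) - 38 = -13*3 - 38 = -39 - 38 = -77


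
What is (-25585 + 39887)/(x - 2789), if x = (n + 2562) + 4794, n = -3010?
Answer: 14302/1557 ≈ 9.1856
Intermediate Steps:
x = 4346 (x = (-3010 + 2562) + 4794 = -448 + 4794 = 4346)
(-25585 + 39887)/(x - 2789) = (-25585 + 39887)/(4346 - 2789) = 14302/1557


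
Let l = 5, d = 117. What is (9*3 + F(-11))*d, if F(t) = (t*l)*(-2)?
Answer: 16029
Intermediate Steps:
F(t) = -10*t (F(t) = (t*5)*(-2) = (5*t)*(-2) = -10*t)
(9*3 + F(-11))*d = (9*3 - 10*(-11))*117 = (27 + 110)*117 = 137*117 = 16029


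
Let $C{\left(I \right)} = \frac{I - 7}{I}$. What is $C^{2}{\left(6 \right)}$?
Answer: $\frac{1}{36} \approx 0.027778$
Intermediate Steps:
$C{\left(I \right)} = \frac{-7 + I}{I}$ ($C{\left(I \right)} = \frac{I - 7}{I} = \frac{-7 + I}{I}$)
$C^{2}{\left(6 \right)} = \left(\frac{-7 + 6}{6}\right)^{2} = \left(\frac{1}{6} \left(-1\right)\right)^{2} = \left(- \frac{1}{6}\right)^{2} = \frac{1}{36}$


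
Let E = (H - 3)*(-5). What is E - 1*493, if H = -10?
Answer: -428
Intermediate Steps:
E = 65 (E = (-10 - 3)*(-5) = -13*(-5) = 65)
E - 1*493 = 65 - 1*493 = 65 - 493 = -428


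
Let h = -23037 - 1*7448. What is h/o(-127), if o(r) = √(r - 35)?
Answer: 30485*I*√2/18 ≈ 2395.1*I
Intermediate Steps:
o(r) = √(-35 + r)
h = -30485 (h = -23037 - 7448 = -30485)
h/o(-127) = -30485/√(-35 - 127) = -30485*(-I*√2/18) = -(-30485)*I*√2/18 = 30485*I*√2/18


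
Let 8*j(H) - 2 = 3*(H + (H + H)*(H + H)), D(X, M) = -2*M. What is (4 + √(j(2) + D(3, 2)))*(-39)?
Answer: -156 - 39*√3 ≈ -223.55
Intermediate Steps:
j(H) = ¼ + 3*H²/2 + 3*H/8 (j(H) = ¼ + (3*(H + (H + H)*(H + H)))/8 = ¼ + (3*(H + (2*H)*(2*H)))/8 = ¼ + (3*(H + 4*H²))/8 = ¼ + (3*H + 12*H²)/8 = ¼ + (3*H²/2 + 3*H/8) = ¼ + 3*H²/2 + 3*H/8)
(4 + √(j(2) + D(3, 2)))*(-39) = (4 + √((¼ + (3/2)*2² + (3/8)*2) - 2*2))*(-39) = (4 + √((¼ + (3/2)*4 + ¾) - 4))*(-39) = (4 + √((¼ + 6 + ¾) - 4))*(-39) = (4 + √(7 - 4))*(-39) = (4 + √3)*(-39) = -156 - 39*√3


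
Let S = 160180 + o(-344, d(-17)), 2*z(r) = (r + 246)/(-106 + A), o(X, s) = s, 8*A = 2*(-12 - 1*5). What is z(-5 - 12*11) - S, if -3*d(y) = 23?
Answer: -70636217/441 ≈ -1.6017e+5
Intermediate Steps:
d(y) = -23/3 (d(y) = -⅓*23 = -23/3)
A = -17/4 (A = (2*(-12 - 1*5))/8 = (2*(-12 - 5))/8 = (2*(-17))/8 = (⅛)*(-34) = -17/4 ≈ -4.2500)
z(r) = -164/147 - 2*r/441 (z(r) = ((r + 246)/(-106 - 17/4))/2 = ((246 + r)/(-441/4))/2 = ((246 + r)*(-4/441))/2 = (-328/147 - 4*r/441)/2 = -164/147 - 2*r/441)
S = 480517/3 (S = 160180 - 23/3 = 480517/3 ≈ 1.6017e+5)
z(-5 - 12*11) - S = (-164/147 - 2*(-5 - 12*11)/441) - 1*480517/3 = (-164/147 - 2*(-5 - 132)/441) - 480517/3 = (-164/147 - 2/441*(-137)) - 480517/3 = (-164/147 + 274/441) - 480517/3 = -218/441 - 480517/3 = -70636217/441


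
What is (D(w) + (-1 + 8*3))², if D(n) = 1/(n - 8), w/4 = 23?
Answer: 3736489/7056 ≈ 529.55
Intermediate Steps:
w = 92 (w = 4*23 = 92)
D(n) = 1/(-8 + n)
(D(w) + (-1 + 8*3))² = (1/(-8 + 92) + (-1 + 8*3))² = (1/84 + (-1 + 24))² = (1/84 + 23)² = (1933/84)² = 3736489/7056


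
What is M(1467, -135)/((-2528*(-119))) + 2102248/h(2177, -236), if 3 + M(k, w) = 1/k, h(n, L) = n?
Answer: 1183374006893/1225452582 ≈ 965.66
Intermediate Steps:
M(k, w) = -3 + 1/k
M(1467, -135)/((-2528*(-119))) + 2102248/h(2177, -236) = (-3 + 1/1467)/((-2528*(-119))) + 2102248/2177 = (-3 + 1/1467)/300832 + 2102248*(1/2177) = -4400/1467*1/300832 + 2102248/2177 = -275/27582534 + 2102248/2177 = 1183374006893/1225452582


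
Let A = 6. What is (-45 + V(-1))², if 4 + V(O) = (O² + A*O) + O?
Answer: 3025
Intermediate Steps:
V(O) = -4 + O² + 7*O (V(O) = -4 + ((O² + 6*O) + O) = -4 + (O² + 7*O) = -4 + O² + 7*O)
(-45 + V(-1))² = (-45 + (-4 + (-1)² + 7*(-1)))² = (-45 + (-4 + 1 - 7))² = (-45 - 10)² = (-55)² = 3025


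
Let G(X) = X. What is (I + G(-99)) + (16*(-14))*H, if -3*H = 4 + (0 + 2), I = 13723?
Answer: 14072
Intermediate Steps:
H = -2 (H = -(4 + (0 + 2))/3 = -(4 + 2)/3 = -1/3*6 = -2)
(I + G(-99)) + (16*(-14))*H = (13723 - 99) + (16*(-14))*(-2) = 13624 - 224*(-2) = 13624 + 448 = 14072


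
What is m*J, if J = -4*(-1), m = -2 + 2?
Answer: 0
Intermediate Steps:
m = 0
J = 4
m*J = 0*4 = 0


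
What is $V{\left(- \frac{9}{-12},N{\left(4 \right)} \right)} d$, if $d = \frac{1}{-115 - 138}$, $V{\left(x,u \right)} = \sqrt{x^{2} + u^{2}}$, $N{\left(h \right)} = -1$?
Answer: $- \frac{5}{1012} \approx -0.0049407$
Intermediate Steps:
$V{\left(x,u \right)} = \sqrt{u^{2} + x^{2}}$
$d = - \frac{1}{253}$ ($d = \frac{1}{-253} = - \frac{1}{253} \approx -0.0039526$)
$V{\left(- \frac{9}{-12},N{\left(4 \right)} \right)} d = \sqrt{\left(-1\right)^{2} + \left(- \frac{9}{-12}\right)^{2}} \left(- \frac{1}{253}\right) = \sqrt{1 + \left(\left(-9\right) \left(- \frac{1}{12}\right)\right)^{2}} \left(- \frac{1}{253}\right) = \sqrt{1 + \left(\frac{3}{4}\right)^{2}} \left(- \frac{1}{253}\right) = \sqrt{1 + \frac{9}{16}} \left(- \frac{1}{253}\right) = \sqrt{\frac{25}{16}} \left(- \frac{1}{253}\right) = \frac{5}{4} \left(- \frac{1}{253}\right) = - \frac{5}{1012}$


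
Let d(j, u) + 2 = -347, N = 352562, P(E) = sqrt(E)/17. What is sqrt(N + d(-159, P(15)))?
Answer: sqrt(352213) ≈ 593.48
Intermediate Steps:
P(E) = sqrt(E)/17
d(j, u) = -349 (d(j, u) = -2 - 347 = -349)
sqrt(N + d(-159, P(15))) = sqrt(352562 - 349) = sqrt(352213)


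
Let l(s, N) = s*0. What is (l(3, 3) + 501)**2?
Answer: 251001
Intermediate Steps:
l(s, N) = 0
(l(3, 3) + 501)**2 = (0 + 501)**2 = 501**2 = 251001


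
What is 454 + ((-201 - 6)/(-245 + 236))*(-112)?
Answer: -2122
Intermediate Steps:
454 + ((-201 - 6)/(-245 + 236))*(-112) = 454 - 207/(-9)*(-112) = 454 - 207*(-⅑)*(-112) = 454 + 23*(-112) = 454 - 2576 = -2122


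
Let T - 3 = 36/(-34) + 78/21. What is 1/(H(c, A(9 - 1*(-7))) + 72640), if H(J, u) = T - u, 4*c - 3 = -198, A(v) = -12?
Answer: 119/8646261 ≈ 1.3763e-5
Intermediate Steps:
T = 673/119 (T = 3 + (36/(-34) + 78/21) = 3 + (36*(-1/34) + 78*(1/21)) = 3 + (-18/17 + 26/7) = 3 + 316/119 = 673/119 ≈ 5.6555)
c = -195/4 (c = ¾ + (¼)*(-198) = ¾ - 99/2 = -195/4 ≈ -48.750)
H(J, u) = 673/119 - u
1/(H(c, A(9 - 1*(-7))) + 72640) = 1/((673/119 - 1*(-12)) + 72640) = 1/((673/119 + 12) + 72640) = 1/(2101/119 + 72640) = 1/(8646261/119) = 119/8646261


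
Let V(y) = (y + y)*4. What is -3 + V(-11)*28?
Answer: -2467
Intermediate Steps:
V(y) = 8*y (V(y) = (2*y)*4 = 8*y)
-3 + V(-11)*28 = -3 + (8*(-11))*28 = -3 - 88*28 = -3 - 2464 = -2467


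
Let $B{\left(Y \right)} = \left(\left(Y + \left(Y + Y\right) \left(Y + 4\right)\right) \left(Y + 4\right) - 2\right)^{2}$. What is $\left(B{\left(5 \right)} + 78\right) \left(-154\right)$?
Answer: $-112063798$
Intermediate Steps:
$B{\left(Y \right)} = \left(-2 + \left(4 + Y\right) \left(Y + 2 Y \left(4 + Y\right)\right)\right)^{2}$ ($B{\left(Y \right)} = \left(\left(Y + 2 Y \left(4 + Y\right)\right) \left(4 + Y\right) - 2\right)^{2} = \left(\left(4 + Y\right) \left(Y + 2 Y \left(4 + Y\right)\right) - 2\right)^{2} = \left(-2 + \left(4 + Y\right) \left(Y + 2 Y \left(4 + Y\right)\right)\right)^{2}$)
$\left(B{\left(5 \right)} + 78\right) \left(-154\right) = \left(\left(-2 + 2 \cdot 5^{3} + 17 \cdot 5^{2} + 36 \cdot 5\right)^{2} + 78\right) \left(-154\right) = \left(\left(-2 + 2 \cdot 125 + 17 \cdot 25 + 180\right)^{2} + 78\right) \left(-154\right) = \left(\left(-2 + 250 + 425 + 180\right)^{2} + 78\right) \left(-154\right) = \left(853^{2} + 78\right) \left(-154\right) = \left(727609 + 78\right) \left(-154\right) = 727687 \left(-154\right) = -112063798$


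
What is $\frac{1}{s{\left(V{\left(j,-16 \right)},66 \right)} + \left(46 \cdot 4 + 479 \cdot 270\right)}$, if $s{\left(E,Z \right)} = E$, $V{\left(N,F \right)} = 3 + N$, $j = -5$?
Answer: $\frac{1}{129512} \approx 7.7213 \cdot 10^{-6}$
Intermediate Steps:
$\frac{1}{s{\left(V{\left(j,-16 \right)},66 \right)} + \left(46 \cdot 4 + 479 \cdot 270\right)} = \frac{1}{\left(3 - 5\right) + \left(46 \cdot 4 + 479 \cdot 270\right)} = \frac{1}{-2 + \left(184 + 129330\right)} = \frac{1}{-2 + 129514} = \frac{1}{129512}$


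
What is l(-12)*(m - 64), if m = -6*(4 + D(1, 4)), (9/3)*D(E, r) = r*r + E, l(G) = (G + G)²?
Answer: -70272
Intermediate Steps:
l(G) = 4*G² (l(G) = (2*G)² = 4*G²)
D(E, r) = E/3 + r²/3 (D(E, r) = (r*r + E)/3 = (r² + E)/3 = (E + r²)/3 = E/3 + r²/3)
m = -58 (m = -6*(4 + ((⅓)*1 + (⅓)*4²)) = -6*(4 + (⅓ + (⅓)*16)) = -6*(4 + (⅓ + 16/3)) = -6*(4 + 17/3) = -6*29/3 = -58)
l(-12)*(m - 64) = (4*(-12)²)*(-58 - 64) = (4*144)*(-122) = 576*(-122) = -70272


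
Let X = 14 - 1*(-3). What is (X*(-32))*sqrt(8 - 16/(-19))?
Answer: -1088*sqrt(798)/19 ≈ -1617.6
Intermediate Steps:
X = 17 (X = 14 + 3 = 17)
(X*(-32))*sqrt(8 - 16/(-19)) = (17*(-32))*sqrt(8 - 16/(-19)) = -544*sqrt(8 - 16*(-1/19)) = -544*sqrt(8 + 16/19) = -1088*sqrt(798)/19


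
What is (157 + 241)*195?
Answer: 77610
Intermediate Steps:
(157 + 241)*195 = 398*195 = 77610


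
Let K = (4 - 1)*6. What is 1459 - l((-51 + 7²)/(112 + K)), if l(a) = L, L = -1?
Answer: 1460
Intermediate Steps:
K = 18 (K = 3*6 = 18)
l(a) = -1
1459 - l((-51 + 7²)/(112 + K)) = 1459 - 1*(-1) = 1459 + 1 = 1460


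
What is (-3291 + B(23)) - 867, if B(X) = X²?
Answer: -3629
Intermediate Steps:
(-3291 + B(23)) - 867 = (-3291 + 23²) - 867 = (-3291 + 529) - 867 = -2762 - 867 = -3629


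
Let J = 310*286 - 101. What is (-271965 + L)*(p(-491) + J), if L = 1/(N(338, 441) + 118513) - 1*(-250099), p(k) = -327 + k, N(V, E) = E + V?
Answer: -76289011660137/39764 ≈ -1.9185e+9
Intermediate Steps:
J = 88559 (J = 88660 - 101 = 88559)
L = 29834809909/119292 (L = 1/((441 + 338) + 118513) - 1*(-250099) = 1/(779 + 118513) + 250099 = 1/119292 + 250099 = 29834809909/119292 ≈ 2.5010e+5)
(-271965 + L)*(p(-491) + J) = (-271965 + 29834809909/119292)*((-327 - 491) + 88559) = -2608438871*(-818 + 88559)/119292 = -2608438871/119292*87741 = -76289011660137/39764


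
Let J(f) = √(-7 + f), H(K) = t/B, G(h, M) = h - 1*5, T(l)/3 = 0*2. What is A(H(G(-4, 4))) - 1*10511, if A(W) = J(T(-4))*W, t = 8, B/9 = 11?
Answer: -10511 + 8*I*√7/99 ≈ -10511.0 + 0.2138*I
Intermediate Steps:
B = 99 (B = 9*11 = 99)
T(l) = 0 (T(l) = 3*(0*2) = 3*0 = 0)
G(h, M) = -5 + h (G(h, M) = h - 5 = -5 + h)
H(K) = 8/99
A(W) = I*W*√7 (A(W) = √(-7 + 0)*W = √(-7)*W = (I*√7)*W = I*W*√7)
A(H(G(-4, 4))) - 1*10511 = I*(8/99)*√7 - 1*10511 = 8*I*√7/99 - 10511 = -10511 + 8*I*√7/99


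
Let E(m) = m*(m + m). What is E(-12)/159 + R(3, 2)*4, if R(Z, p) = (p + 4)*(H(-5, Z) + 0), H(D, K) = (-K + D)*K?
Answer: -30432/53 ≈ -574.19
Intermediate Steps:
H(D, K) = K*(D - K) (H(D, K) = (D - K)*K = K*(D - K))
R(Z, p) = Z*(-5 - Z)*(4 + p) (R(Z, p) = (p + 4)*(Z*(-5 - Z) + 0) = (4 + p)*(Z*(-5 - Z)) = Z*(-5 - Z)*(4 + p))
E(m) = 2*m² (E(m) = m*(2*m) = 2*m²)
E(-12)/159 + R(3, 2)*4 = (2*(-12)²)/159 - 1*3*(4 + 2)*(5 + 3)*4 = (2*144)*(1/159) - 1*3*6*8*4 = 288*(1/159) - 144*4 = 96/53 - 576 = -30432/53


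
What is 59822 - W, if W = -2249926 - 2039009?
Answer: 4348757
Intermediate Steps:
W = -4288935
59822 - W = 59822 - 1*(-4288935) = 59822 + 4288935 = 4348757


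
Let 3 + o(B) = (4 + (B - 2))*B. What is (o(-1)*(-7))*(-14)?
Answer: -392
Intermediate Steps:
o(B) = -3 + B*(2 + B) (o(B) = -3 + (4 + (B - 2))*B = -3 + (4 + (-2 + B))*B = -3 + (2 + B)*B = -3 + B*(2 + B))
(o(-1)*(-7))*(-14) = ((-3 + (-1)² + 2*(-1))*(-7))*(-14) = ((-3 + 1 - 2)*(-7))*(-14) = -4*(-7)*(-14) = 28*(-14) = -392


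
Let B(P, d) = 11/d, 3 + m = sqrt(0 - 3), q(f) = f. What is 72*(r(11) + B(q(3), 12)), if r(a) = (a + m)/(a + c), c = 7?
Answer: 98 + 4*I*sqrt(3) ≈ 98.0 + 6.9282*I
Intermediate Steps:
m = -3 + I*sqrt(3) (m = -3 + sqrt(0 - 3) = -3 + sqrt(-3) = -3 + I*sqrt(3) ≈ -3.0 + 1.732*I)
r(a) = (-3 + a + I*sqrt(3))/(7 + a) (r(a) = (a + (-3 + I*sqrt(3)))/(a + 7) = (-3 + a + I*sqrt(3))/(7 + a))
72*(r(11) + B(q(3), 12)) = 72*((-3 + 11 + I*sqrt(3))/(7 + 11) + 11/12) = 72*((8 + I*sqrt(3))/18 + 11*(1/12)) = 72*((8 + I*sqrt(3))/18 + 11/12) = 72*((4/9 + I*sqrt(3)/18) + 11/12) = 72*(49/36 + I*sqrt(3)/18) = 98 + 4*I*sqrt(3)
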